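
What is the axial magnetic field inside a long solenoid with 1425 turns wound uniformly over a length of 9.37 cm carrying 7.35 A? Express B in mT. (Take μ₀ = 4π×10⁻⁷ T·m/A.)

B ≈ 140 mT

Inside a long solenoid, B = μ₀nI with n = 1.521×10⁴ turns/m.
B = 4π×10⁻⁷ × 1.521×10⁴ × 7.35 = 0.140 T.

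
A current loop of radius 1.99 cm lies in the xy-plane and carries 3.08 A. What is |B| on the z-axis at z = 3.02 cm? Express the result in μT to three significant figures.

On the axis of a circular loop, B = μ₀IR² / [2(R²+z²)^(3/2)].
R² + z² = (0.0199)² + (0.0302)² = 0.001308 m², and (R²+z²)^(3/2) = 4.73×10⁻⁵ m³.
B = (4π×10⁻⁷ × 3.08 × 0.000396) / (2 × 4.73×10⁻⁵) = 1.62×10⁻⁵ T.

B ≈ 16.2 μT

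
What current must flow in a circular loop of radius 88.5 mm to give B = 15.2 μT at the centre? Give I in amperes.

I ≈ 2.14 A

At the centre of a circular loop B = μ₀I/(2R), so I = 2RB/μ₀.
With R = 0.0885 m, I = 2 × 0.0885 × 1.52×10⁻⁵ / (4π×10⁻⁷) = 2.14 A.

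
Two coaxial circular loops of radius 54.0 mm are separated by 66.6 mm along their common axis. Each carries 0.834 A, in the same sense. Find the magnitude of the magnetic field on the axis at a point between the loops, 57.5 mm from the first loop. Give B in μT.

Each loop contributes B = μ₀IR²/[2(R²+z²)^(3/2)] on the axis, with z measured from that loop.
Loop 1 (z = 0.0575 m): B₁ = 3.11×10⁻⁶ T. Loop 2 (z = 0.0091 m): B₂ = 9.30×10⁻⁶ T.
The fields add: B = B₁ + B₂ = 1.24×10⁻⁵ T.

B ≈ 12.4 μT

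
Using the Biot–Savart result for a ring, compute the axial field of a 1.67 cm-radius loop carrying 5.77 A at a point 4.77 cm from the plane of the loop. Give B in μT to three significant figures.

On the axis of a circular loop, B = μ₀IR² / [2(R²+z²)^(3/2)].
R² + z² = (0.0167)² + (0.0477)² = 0.002554 m², and (R²+z²)^(3/2) = 1.29×10⁻⁴ m³.
B = (4π×10⁻⁷ × 5.77 × 0.0002789) / (2 × 1.29×10⁻⁴) = 7.83×10⁻⁶ T.

B ≈ 7.83 μT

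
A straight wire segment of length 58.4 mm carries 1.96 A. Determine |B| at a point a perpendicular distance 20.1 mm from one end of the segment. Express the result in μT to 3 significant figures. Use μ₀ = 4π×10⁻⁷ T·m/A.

B ≈ 9.22 μT

For a finite straight segment, B = (μ₀I/4πd)(sinθ₁ + sinθ₂), where θ₁, θ₂ are the angles from the perpendicular to each end.
The perpendicular foot is at one end, so the two end-offsets along the wire are 0 and L = 0.0584 m.
sinθ₁ = 0/√(0²+0.0201²) = 0.0000; sinθ₂ = 0.0584/√(0.0584²+0.0201²) = 0.9456.
B = (4π×10⁻⁷ × 1.96) / (4π × 0.0201) × (0.0000 + 0.9456) = 9.22×10⁻⁶ T.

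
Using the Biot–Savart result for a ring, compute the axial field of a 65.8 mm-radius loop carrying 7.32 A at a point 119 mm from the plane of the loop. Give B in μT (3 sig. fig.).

B ≈ 7.92 μT

On the axis of a circular loop, B = μ₀IR² / [2(R²+z²)^(3/2)].
R² + z² = (0.0658)² + (0.119)² = 0.01849 m², and (R²+z²)^(3/2) = 2.51×10⁻³ m³.
B = (4π×10⁻⁷ × 7.32 × 0.00433) / (2 × 2.51×10⁻³) = 7.92×10⁻⁶ T.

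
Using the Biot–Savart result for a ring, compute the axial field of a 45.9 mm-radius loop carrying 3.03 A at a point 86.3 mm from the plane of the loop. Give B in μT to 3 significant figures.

On the axis of a circular loop, B = μ₀IR² / [2(R²+z²)^(3/2)].
R² + z² = (0.0459)² + (0.0863)² = 0.009555 m², and (R²+z²)^(3/2) = 9.34×10⁻⁴ m³.
B = (4π×10⁻⁷ × 3.03 × 0.002107) / (2 × 9.34×10⁻⁴) = 4.29×10⁻⁶ T.

B ≈ 4.29 μT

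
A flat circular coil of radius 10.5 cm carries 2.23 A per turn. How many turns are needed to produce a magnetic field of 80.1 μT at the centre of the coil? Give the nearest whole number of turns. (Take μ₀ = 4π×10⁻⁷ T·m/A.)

N = 6

For an N-turn coil, B = Nμ₀I/(2R). A single turn gives B₁ = 1.33×10⁻⁵ T with R = 0.105 m.
N = B/B₁ = 8.01×10⁻⁵ / 1.33×10⁻⁵ = 6.00.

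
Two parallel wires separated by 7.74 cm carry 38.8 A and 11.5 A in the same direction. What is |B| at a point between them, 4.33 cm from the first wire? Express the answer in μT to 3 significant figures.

B ≈ 112 μT

Each long wire gives B = μ₀I/(2πd). Distances are d₁ = 0.0433 m and d₂ = 0.0341 m.
B₁ = 1.79×10⁻⁴ T, B₂ = 6.74×10⁻⁵ T.
Between parallel currents the two contributions point in opposite directions, so they subtract. B = |B₁ − B₂| = |1.79×10⁻⁴ − 6.74×10⁻⁵| = 1.12×10⁻⁴ T.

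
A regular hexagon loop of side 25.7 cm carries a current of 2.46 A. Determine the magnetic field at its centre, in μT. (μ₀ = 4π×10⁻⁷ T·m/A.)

Each side is a finite straight segment at perpendicular distance d = a/(2 tan(π/6)) = 0.2226 m from the centre, with end-angles ±π/6.
One side contributes B₁ = (μ₀I/4πd)·2 sin(π/6) = 1.11×10⁻⁶ T.
All 6 sides add in the same direction: B = 6 × 1.11×10⁻⁶ = 6.63×10⁻⁶ T.

B ≈ 6.63 μT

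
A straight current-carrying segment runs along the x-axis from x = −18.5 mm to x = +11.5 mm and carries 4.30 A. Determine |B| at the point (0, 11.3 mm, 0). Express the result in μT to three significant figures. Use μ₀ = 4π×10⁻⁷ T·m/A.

For a finite straight segment, B = (μ₀I/4πd)(sinθ₁ + sinθ₂), where θ₁, θ₂ are the angles from the perpendicular to each end.
The perpendicular distance is d = 0.0113 m; the end-offsets along the wire are a = 0.0185 m and b = 0.0115 m.
sinθ₁ = 0.0185/√(0.0185²+0.0113²) = 0.8534; sinθ₂ = 0.0115/√(0.0115²+0.0113²) = 0.7133.
B = (4π×10⁻⁷ × 4.30) / (4π × 0.0113) × (0.8534 + 0.7133) = 5.96×10⁻⁵ T.

B ≈ 59.6 μT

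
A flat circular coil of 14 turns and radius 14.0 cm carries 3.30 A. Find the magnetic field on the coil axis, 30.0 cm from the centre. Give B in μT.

B ≈ 15.7 μT

For an N-turn flat coil, B = Nμ₀IR²/[2(R²+z²)^(3/2)] with R = 0.14 m, z = 0.3 m.
B = 14 × 1.12×10⁻⁶ T = 1.57×10⁻⁵ T.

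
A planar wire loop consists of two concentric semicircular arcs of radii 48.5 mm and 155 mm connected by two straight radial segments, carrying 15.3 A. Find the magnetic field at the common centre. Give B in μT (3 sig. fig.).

B ≈ 68.1 μT

The radial connectors point toward the centre, so dl × r̂ = 0 and they contribute nothing.
Each semicircle gives μ₀I/(4R): inner arc 9.91×10⁻⁵ T, outer arc 3.10×10⁻⁵ T.
The two arcs carry current in opposite angular senses, so their fields oppose: B = |9.91×10⁻⁵ − 3.10×10⁻⁵| = 6.81×10⁻⁵ T.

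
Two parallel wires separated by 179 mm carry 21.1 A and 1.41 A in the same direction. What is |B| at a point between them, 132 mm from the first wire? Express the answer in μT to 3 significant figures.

B ≈ 26.0 μT

Each long wire gives B = μ₀I/(2πd). Distances are d₁ = 0.132 m and d₂ = 0.047 m.
B₁ = 3.20×10⁻⁵ T, B₂ = 6.00×10⁻⁶ T.
Between parallel currents the two contributions point in opposite directions, so they subtract. B = |B₁ − B₂| = |3.20×10⁻⁵ − 6.00×10⁻⁶| = 2.60×10⁻⁵ T.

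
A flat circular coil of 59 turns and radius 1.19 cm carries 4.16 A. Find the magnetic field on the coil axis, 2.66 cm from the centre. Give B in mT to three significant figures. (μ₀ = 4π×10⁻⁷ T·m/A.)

B ≈ 0.883 mT

For an N-turn flat coil, B = Nμ₀IR²/[2(R²+z²)^(3/2)] with R = 0.0119 m, z = 0.0266 m.
B = 59 × 1.50×10⁻⁵ T = 8.83×10⁻⁴ T.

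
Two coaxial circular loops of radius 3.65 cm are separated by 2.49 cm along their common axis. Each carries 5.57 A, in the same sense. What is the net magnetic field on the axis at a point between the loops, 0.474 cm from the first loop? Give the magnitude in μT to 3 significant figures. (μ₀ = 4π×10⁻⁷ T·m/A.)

Each loop contributes B = μ₀IR²/[2(R²+z²)^(3/2)] on the axis, with z measured from that loop.
Loop 1 (z = 0.00474 m): B₁ = 9.35×10⁻⁵ T. Loop 2 (z = 0.02016 m): B₂ = 6.43×10⁻⁵ T.
The fields add: B = B₁ + B₂ = 1.58×10⁻⁴ T.

B ≈ 158 μT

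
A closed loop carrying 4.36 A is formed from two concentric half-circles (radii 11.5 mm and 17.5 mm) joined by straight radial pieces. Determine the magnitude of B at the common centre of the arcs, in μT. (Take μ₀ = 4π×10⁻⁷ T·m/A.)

The radial connectors point toward the centre, so dl × r̂ = 0 and they contribute nothing.
Each semicircle gives μ₀I/(4R): inner arc 1.19×10⁻⁴ T, outer arc 7.83×10⁻⁵ T.
The two arcs carry current in opposite angular senses, so their fields oppose: B = |1.19×10⁻⁴ − 7.83×10⁻⁵| = 4.08×10⁻⁵ T.

B ≈ 40.8 μT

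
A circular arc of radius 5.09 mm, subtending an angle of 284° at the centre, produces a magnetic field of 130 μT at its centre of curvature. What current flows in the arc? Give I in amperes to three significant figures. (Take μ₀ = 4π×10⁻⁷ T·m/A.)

I ≈ 1.33 A

For a circular arc, B = μ₀Iφ/(4πR) with φ in radians; here φ = 4.957 rad.
So I = 4πRB/(μ₀φ) = 4π × 0.00509 × 1.30×10⁻⁴ / (4π×10⁻⁷ × 4.957) = 1.33 A.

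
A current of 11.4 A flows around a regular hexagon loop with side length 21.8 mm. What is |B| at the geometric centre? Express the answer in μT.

Each side is a finite straight segment at perpendicular distance d = a/(2 tan(π/6)) = 0.01888 m from the centre, with end-angles ±π/6.
One side contributes B₁ = (μ₀I/4πd)·2 sin(π/6) = 6.04×10⁻⁵ T.
All 6 sides add in the same direction: B = 6 × 6.04×10⁻⁵ = 3.62×10⁻⁴ T.

B ≈ 362 μT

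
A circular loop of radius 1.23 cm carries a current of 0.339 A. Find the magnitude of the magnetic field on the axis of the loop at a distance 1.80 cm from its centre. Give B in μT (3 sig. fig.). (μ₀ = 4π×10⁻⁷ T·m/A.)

B ≈ 3.11 μT

On the axis of a circular loop, B = μ₀IR² / [2(R²+z²)^(3/2)].
R² + z² = (0.0123)² + (0.018)² = 0.0004753 m², and (R²+z²)^(3/2) = 1.04×10⁻⁵ m³.
B = (4π×10⁻⁷ × 0.339 × 0.0001513) / (2 × 1.04×10⁻⁵) = 3.11×10⁻⁶ T.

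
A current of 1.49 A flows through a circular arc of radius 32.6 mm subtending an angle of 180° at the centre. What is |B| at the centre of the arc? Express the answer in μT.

B ≈ 14.4 μT

The Biot–Savart field of a circular arc at its centre is B = μ₀Iφ/(4πR), with φ = 3.142 rad.
B = (4π×10⁻⁷ × 1.49 × 3.142) / (4π × 0.0326) = 1.44×10⁻⁵ T.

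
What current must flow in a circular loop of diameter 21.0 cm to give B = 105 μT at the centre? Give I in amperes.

At the centre of a circular loop B = μ₀I/(2R), so I = 2RB/μ₀.
With R = 0.105 m, I = 2 × 0.105 × 1.05×10⁻⁴ / (4π×10⁻⁷) = 17.5 A.

I ≈ 17.5 A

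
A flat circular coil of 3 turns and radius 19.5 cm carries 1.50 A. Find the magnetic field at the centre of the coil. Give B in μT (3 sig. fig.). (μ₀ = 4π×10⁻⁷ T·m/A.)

B ≈ 14.5 μT

For an N-turn flat coil, B = Nμ₀I/(2R) with R = 0.195 m.
B = 3 × 4.83×10⁻⁶ T = 1.45×10⁻⁵ T.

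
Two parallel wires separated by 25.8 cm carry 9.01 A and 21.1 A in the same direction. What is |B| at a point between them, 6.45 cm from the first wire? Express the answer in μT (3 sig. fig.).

Each long wire gives B = μ₀I/(2πd). Distances are d₁ = 0.0645 m and d₂ = 0.1935 m.
B₁ = 2.79×10⁻⁵ T, B₂ = 2.18×10⁻⁵ T.
Between parallel currents the two contributions point in opposite directions, so they subtract. B = |B₁ − B₂| = |2.79×10⁻⁵ − 2.18×10⁻⁵| = 6.13×10⁻⁶ T.

B ≈ 6.13 μT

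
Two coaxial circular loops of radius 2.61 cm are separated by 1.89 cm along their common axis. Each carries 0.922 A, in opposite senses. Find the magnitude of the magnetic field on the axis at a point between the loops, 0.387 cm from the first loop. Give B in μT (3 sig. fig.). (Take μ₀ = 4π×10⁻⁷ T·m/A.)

B ≈ 7.04 μT

Each loop contributes B = μ₀IR²/[2(R²+z²)^(3/2)] on the axis, with z measured from that loop.
Loop 1 (z = 0.00387 m): B₁ = 2.15×10⁻⁵ T. Loop 2 (z = 0.01503 m): B₂ = 1.44×10⁻⁵ T.
The fields oppose: B = |B₁ − B₂| = 7.04×10⁻⁶ T.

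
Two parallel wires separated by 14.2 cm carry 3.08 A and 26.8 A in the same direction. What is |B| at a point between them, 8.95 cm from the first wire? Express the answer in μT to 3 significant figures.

Each long wire gives B = μ₀I/(2πd). Distances are d₁ = 0.0895 m and d₂ = 0.0525 m.
B₁ = 6.88×10⁻⁶ T, B₂ = 1.02×10⁻⁴ T.
Between parallel currents the two contributions point in opposite directions, so they subtract. B = |B₁ − B₂| = |6.88×10⁻⁶ − 1.02×10⁻⁴| = 9.52×10⁻⁵ T.

B ≈ 95.2 μT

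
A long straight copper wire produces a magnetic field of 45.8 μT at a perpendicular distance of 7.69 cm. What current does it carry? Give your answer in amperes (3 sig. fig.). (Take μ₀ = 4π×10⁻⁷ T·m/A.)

I ≈ 17.6 A

For a long straight wire B = μ₀I/(2πd), so I = 2πdB/μ₀.
I = 2π × 0.0769 × 4.58×10⁻⁵ / (4π×10⁻⁷) = 17.6 A.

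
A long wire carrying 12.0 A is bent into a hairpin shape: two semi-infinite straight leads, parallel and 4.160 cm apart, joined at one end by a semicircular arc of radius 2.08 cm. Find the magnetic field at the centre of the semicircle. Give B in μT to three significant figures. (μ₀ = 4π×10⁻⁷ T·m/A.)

The semicircular arc contributes B_arc = μ₀I·π/(4πR) = μ₀I/(4R) = 1.81×10⁻⁴ T.
Each semi-infinite lead is at perpendicular distance R = 0.0208 m from the centre, with the perpendicular foot at its near end, so it contributes μ₀I/(4πR); both point the same way, together 1.15×10⁻⁴ T.
Arc and leads all point the same direction: B = 1.81×10⁻⁴ + 1.15×10⁻⁴ = 2.97×10⁻⁴ T.

B ≈ 297 μT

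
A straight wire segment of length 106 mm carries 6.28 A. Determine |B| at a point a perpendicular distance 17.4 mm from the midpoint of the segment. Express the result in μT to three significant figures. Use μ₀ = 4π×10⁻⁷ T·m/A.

B ≈ 68.6 μT

For a finite straight segment, B = (μ₀I/4πd)(sinθ₁ + sinθ₂), where θ₁, θ₂ are the angles from the perpendicular to each end.
The perpendicular from the point meets the wire at its midpoint, so each end is L/2 = 0.053 m away along the wire.
sinθ₁ = 0.053/√(0.053²+0.0174²) = 0.9501; sinθ₂ = 0.053/√(0.053²+0.0174²) = 0.9501.
B = (4π×10⁻⁷ × 6.28) / (4π × 0.0174) × (0.9501 + 0.9501) = 6.86×10⁻⁵ T.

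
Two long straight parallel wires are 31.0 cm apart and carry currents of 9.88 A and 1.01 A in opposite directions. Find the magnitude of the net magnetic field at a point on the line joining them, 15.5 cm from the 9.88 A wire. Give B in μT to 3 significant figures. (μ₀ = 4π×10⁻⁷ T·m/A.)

Each long wire gives B = μ₀I/(2πd). Distances are d₁ = 0.155 m and d₂ = 0.155 m.
B₁ = 1.27×10⁻⁵ T, B₂ = 1.30×10⁻⁶ T.
Between antiparallel currents both contributions point the same way, so they add. B = B₁ + B₂ = 1.27×10⁻⁵ + 1.30×10⁻⁶ = 1.41×10⁻⁵ T.

B ≈ 14.1 μT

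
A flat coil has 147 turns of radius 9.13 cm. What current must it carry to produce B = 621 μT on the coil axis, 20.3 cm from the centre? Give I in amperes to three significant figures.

I ≈ 8.90 A

For an N-turn coil, B = Nμ₀IR²/[2(R²+z²)^(3/2)] with R = 0.0913 m, z = 0.203 m, so I = 2B(R²+z²)^(3/2)/(Nμ₀R²) = 2 × 6.21×10⁻⁴ × 1.10×10⁻² / (147 × 4π×10⁻⁷ × 0.008336) = 8.90 A.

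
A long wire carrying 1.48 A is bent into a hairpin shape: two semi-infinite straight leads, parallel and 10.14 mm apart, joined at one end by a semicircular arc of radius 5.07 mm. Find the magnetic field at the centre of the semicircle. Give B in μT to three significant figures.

The semicircular arc contributes B_arc = μ₀I·π/(4πR) = μ₀I/(4R) = 9.17×10⁻⁵ T.
Each semi-infinite lead is at perpendicular distance R = 0.00507 m from the centre, with the perpendicular foot at its near end, so it contributes μ₀I/(4πR); both point the same way, together 5.84×10⁻⁵ T.
Arc and leads all point the same direction: B = 9.17×10⁻⁵ + 5.84×10⁻⁵ = 1.50×10⁻⁴ T.

B ≈ 150 μT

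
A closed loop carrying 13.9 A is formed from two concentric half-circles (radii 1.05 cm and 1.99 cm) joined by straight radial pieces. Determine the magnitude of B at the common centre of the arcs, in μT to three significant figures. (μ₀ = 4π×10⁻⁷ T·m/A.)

B ≈ 196 μT

The radial connectors point toward the centre, so dl × r̂ = 0 and they contribute nothing.
Each semicircle gives μ₀I/(4R): inner arc 4.16×10⁻⁴ T, outer arc 2.19×10⁻⁴ T.
The two arcs carry current in opposite angular senses, so their fields oppose: B = |4.16×10⁻⁴ − 2.19×10⁻⁴| = 1.96×10⁻⁴ T.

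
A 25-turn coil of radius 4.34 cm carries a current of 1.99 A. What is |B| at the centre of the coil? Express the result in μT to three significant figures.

B ≈ 720 μT

For an N-turn flat coil, B = Nμ₀I/(2R) with R = 0.0434 m.
B = 25 × 2.88×10⁻⁵ T = 7.20×10⁻⁴ T.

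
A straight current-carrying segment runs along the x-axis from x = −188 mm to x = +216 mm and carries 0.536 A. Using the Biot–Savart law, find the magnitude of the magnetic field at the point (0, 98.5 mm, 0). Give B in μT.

For a finite straight segment, B = (μ₀I/4πd)(sinθ₁ + sinθ₂), where θ₁, θ₂ are the angles from the perpendicular to each end.
The perpendicular distance is d = 0.0985 m; the end-offsets along the wire are a = 0.188 m and b = 0.216 m.
sinθ₁ = 0.188/√(0.188²+0.0985²) = 0.8858; sinθ₂ = 0.216/√(0.216²+0.0985²) = 0.9099.
B = (4π×10⁻⁷ × 0.536) / (4π × 0.0985) × (0.8858 + 0.9099) = 9.77×10⁻⁷ T.

B ≈ 0.977 μT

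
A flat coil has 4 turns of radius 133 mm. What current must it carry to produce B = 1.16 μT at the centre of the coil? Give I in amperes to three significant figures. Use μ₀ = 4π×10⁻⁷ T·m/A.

For an N-turn coil, B = Nμ₀I/(2R) with R = 0.133 m, so I = 2RB/(Nμ₀) = 2 × 0.133 × 1.16×10⁻⁶ / (4 × 4π×10⁻⁷) = 6.14×10⁻² A.

I ≈ 0.0614 A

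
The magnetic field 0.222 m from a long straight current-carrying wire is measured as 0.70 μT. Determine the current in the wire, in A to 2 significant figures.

I ≈ 0.78 A

For a long straight wire B = μ₀I/(2πd), so I = 2πdB/μ₀.
I = 2π × 0.222 × 7.00×10⁻⁷ / (4π×10⁻⁷) = 0.777 A.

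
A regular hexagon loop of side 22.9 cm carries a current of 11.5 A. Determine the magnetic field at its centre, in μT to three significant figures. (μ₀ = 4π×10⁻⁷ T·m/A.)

B ≈ 34.8 μT

Each side is a finite straight segment at perpendicular distance d = a/(2 tan(π/6)) = 0.1983 m from the centre, with end-angles ±π/6.
One side contributes B₁ = (μ₀I/4πd)·2 sin(π/6) = 5.80×10⁻⁶ T.
All 6 sides add in the same direction: B = 6 × 5.80×10⁻⁶ = 3.48×10⁻⁵ T.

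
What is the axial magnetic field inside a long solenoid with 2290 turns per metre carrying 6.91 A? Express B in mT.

Inside a long solenoid, B = μ₀nI with n = 2290 turns/m.
B = 4π×10⁻⁷ × 2290 × 6.91 = 1.99×10⁻² T.

B ≈ 19.9 mT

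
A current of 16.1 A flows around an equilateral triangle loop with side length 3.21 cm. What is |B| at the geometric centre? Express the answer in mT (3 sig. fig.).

B ≈ 0.903 mT

Each side is a finite straight segment at perpendicular distance d = a/(2 tan(π/3)) = 0.009266 m from the centre, with end-angles ±π/3.
One side contributes B₁ = (μ₀I/4πd)·2 sin(π/3) = 3.01×10⁻⁴ T.
All 3 sides add in the same direction: B = 3 × 3.01×10⁻⁴ = 9.03×10⁻⁴ T.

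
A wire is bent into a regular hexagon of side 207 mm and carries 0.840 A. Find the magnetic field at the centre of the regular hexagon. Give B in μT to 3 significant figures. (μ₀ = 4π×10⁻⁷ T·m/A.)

Each side is a finite straight segment at perpendicular distance d = a/(2 tan(π/6)) = 0.1793 m from the centre, with end-angles ±π/6.
One side contributes B₁ = (μ₀I/4πd)·2 sin(π/6) = 4.69×10⁻⁷ T.
All 6 sides add in the same direction: B = 6 × 4.69×10⁻⁷ = 2.81×10⁻⁶ T.

B ≈ 2.81 μT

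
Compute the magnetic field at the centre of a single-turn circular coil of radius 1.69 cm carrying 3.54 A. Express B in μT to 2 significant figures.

B ≈ 130 μT

At the centre of a circular loop the Biot–Savart law gives B = μ₀I/(2R).
B = (4π×10⁻⁷ × 3.54) / (2 × 0.0169) = 1.32×10⁻⁴ T.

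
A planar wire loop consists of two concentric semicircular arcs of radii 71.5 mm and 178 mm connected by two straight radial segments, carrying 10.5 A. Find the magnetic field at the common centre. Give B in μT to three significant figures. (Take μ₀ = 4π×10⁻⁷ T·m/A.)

B ≈ 27.6 μT

The radial connectors point toward the centre, so dl × r̂ = 0 and they contribute nothing.
Each semicircle gives μ₀I/(4R): inner arc 4.61×10⁻⁵ T, outer arc 1.85×10⁻⁵ T.
The two arcs carry current in opposite angular senses, so their fields oppose: B = |4.61×10⁻⁵ − 1.85×10⁻⁵| = 2.76×10⁻⁵ T.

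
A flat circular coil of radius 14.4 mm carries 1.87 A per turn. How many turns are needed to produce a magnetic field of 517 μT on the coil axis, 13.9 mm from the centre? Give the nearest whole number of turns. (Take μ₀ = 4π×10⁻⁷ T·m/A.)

For an N-turn coil, B = Nμ₀IR²/[2(R²+z²)^(3/2)]. A single turn gives B₁ = 3.04×10⁻⁵ T with R = 0.0144 m, z = 0.0139 m.
N = B/B₁ = 5.17×10⁻⁴ / 3.04×10⁻⁵ = 17.01.

N = 17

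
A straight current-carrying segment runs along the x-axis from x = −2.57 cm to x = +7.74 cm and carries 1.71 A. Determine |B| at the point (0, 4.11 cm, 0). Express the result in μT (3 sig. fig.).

B ≈ 5.88 μT

For a finite straight segment, B = (μ₀I/4πd)(sinθ₁ + sinθ₂), where θ₁, θ₂ are the angles from the perpendicular to each end.
The perpendicular distance is d = 0.0411 m; the end-offsets along the wire are a = 0.0257 m and b = 0.0774 m.
sinθ₁ = 0.0257/√(0.0257²+0.0411²) = 0.5302; sinθ₂ = 0.0774/√(0.0774²+0.0411²) = 0.8832.
B = (4π×10⁻⁷ × 1.71) / (4π × 0.0411) × (0.5302 + 0.8832) = 5.88×10⁻⁶ T.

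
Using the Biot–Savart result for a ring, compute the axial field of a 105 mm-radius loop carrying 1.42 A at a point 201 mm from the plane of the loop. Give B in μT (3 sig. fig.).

B ≈ 0.843 μT

On the axis of a circular loop, B = μ₀IR² / [2(R²+z²)^(3/2)].
R² + z² = (0.105)² + (0.201)² = 0.05143 m², and (R²+z²)^(3/2) = 1.17×10⁻² m³.
B = (4π×10⁻⁷ × 1.42 × 0.01102) / (2 × 1.17×10⁻²) = 8.43×10⁻⁷ T.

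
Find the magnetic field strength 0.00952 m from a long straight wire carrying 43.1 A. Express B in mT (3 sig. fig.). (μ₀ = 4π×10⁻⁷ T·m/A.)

B ≈ 0.905 mT

For an infinitely long straight wire, B = μ₀I/(2πd).
B = (4π×10⁻⁷ × 43.1) / (2π × 0.00952) = 9.05×10⁻⁴ T.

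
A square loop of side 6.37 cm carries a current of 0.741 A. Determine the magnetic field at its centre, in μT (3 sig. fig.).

Each side is a finite straight segment at perpendicular distance d = a/(2 tan(π/4)) = 0.03185 m from the centre, with end-angles ±π/4.
One side contributes B₁ = (μ₀I/4πd)·2 sin(π/4) = 3.29×10⁻⁶ T.
All 4 sides add in the same direction: B = 4 × 3.29×10⁻⁶ = 1.32×10⁻⁵ T.

B ≈ 13.2 μT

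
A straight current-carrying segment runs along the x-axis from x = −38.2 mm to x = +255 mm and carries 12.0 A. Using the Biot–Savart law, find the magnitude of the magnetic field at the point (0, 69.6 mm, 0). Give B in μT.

For a finite straight segment, B = (μ₀I/4πd)(sinθ₁ + sinθ₂), where θ₁, θ₂ are the angles from the perpendicular to each end.
The perpendicular distance is d = 0.0696 m; the end-offsets along the wire are a = 0.0382 m and b = 0.255 m.
sinθ₁ = 0.0382/√(0.0382²+0.0696²) = 0.4811; sinθ₂ = 0.255/√(0.255²+0.0696²) = 0.9647.
B = (4π×10⁻⁷ × 12.0) / (4π × 0.0696) × (0.4811 + 0.9647) = 2.49×10⁻⁵ T.

B ≈ 24.9 μT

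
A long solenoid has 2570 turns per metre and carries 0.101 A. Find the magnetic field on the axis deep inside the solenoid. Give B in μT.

Inside a long solenoid, B = μ₀nI with n = 2570 turns/m.
B = 4π×10⁻⁷ × 2570 × 0.101 = 3.26×10⁻⁴ T.

B ≈ 326 μT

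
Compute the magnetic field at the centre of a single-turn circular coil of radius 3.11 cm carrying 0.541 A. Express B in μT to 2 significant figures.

At the centre of a circular loop the Biot–Savart law gives B = μ₀I/(2R).
B = (4π×10⁻⁷ × 0.541) / (2 × 0.0311) = 1.09×10⁻⁵ T.

B ≈ 11 μT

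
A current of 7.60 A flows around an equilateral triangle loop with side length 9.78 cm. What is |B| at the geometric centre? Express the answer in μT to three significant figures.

Each side is a finite straight segment at perpendicular distance d = a/(2 tan(π/3)) = 0.02823 m from the centre, with end-angles ±π/3.
One side contributes B₁ = (μ₀I/4πd)·2 sin(π/3) = 4.66×10⁻⁵ T.
All 3 sides add in the same direction: B = 3 × 4.66×10⁻⁵ = 1.40×10⁻⁴ T.

B ≈ 140 μT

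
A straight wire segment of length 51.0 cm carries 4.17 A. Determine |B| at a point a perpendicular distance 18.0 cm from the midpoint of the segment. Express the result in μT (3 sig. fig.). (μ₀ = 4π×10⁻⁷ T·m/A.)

B ≈ 3.79 μT

For a finite straight segment, B = (μ₀I/4πd)(sinθ₁ + sinθ₂), where θ₁, θ₂ are the angles from the perpendicular to each end.
The perpendicular from the point meets the wire at its midpoint, so each end is L/2 = 0.255 m away along the wire.
sinθ₁ = 0.255/√(0.255²+0.18²) = 0.8170; sinθ₂ = 0.255/√(0.255²+0.18²) = 0.8170.
B = (4π×10⁻⁷ × 4.17) / (4π × 0.18) × (0.8170 + 0.8170) = 3.79×10⁻⁶ T.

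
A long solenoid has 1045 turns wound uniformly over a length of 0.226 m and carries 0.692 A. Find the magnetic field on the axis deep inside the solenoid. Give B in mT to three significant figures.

B ≈ 4.02 mT

Inside a long solenoid, B = μ₀nI with n = 4624 turns/m.
B = 4π×10⁻⁷ × 4624 × 0.692 = 4.02×10⁻³ T.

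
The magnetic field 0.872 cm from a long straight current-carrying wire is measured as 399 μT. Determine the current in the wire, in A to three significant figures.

I ≈ 17.4 A

For a long straight wire B = μ₀I/(2πd), so I = 2πdB/μ₀.
I = 2π × 0.00872 × 3.99×10⁻⁴ / (4π×10⁻⁷) = 17.4 A.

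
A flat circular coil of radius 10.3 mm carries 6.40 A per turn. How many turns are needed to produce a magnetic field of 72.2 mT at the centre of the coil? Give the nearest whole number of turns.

N = 185

For an N-turn coil, B = Nμ₀I/(2R). A single turn gives B₁ = 3.90×10⁻⁴ T with R = 0.0103 m.
N = B/B₁ = 7.22×10⁻² / 3.90×10⁻⁴ = 184.93.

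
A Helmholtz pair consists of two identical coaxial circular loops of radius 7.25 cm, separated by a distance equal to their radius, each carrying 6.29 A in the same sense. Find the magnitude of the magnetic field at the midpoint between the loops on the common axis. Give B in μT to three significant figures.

Each loop contributes B = μ₀IR²/[2(R²+z²)^(3/2)] on the axis, with z measured from that loop.
Loop 1 (z = 0.03625 m): B₁ = 3.90×10⁻⁵ T. Loop 2 (z = 0.03625 m): B₂ = 3.90×10⁻⁵ T.
The fields add: B = B₁ + B₂ = 7.80×10⁻⁵ T.

B ≈ 78.0 μT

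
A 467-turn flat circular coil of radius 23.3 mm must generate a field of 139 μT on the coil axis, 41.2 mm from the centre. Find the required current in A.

I ≈ 0.0925 A

For an N-turn coil, B = Nμ₀IR²/[2(R²+z²)^(3/2)] with R = 0.0233 m, z = 0.0412 m, so I = 2B(R²+z²)^(3/2)/(Nμ₀R²) = 2 × 1.39×10⁻⁴ × 1.06×10⁻⁴ / (467 × 4π×10⁻⁷ × 0.0005429) = 9.25×10⁻² A.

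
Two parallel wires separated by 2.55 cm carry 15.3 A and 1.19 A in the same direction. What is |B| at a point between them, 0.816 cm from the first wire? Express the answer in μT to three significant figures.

B ≈ 361 μT

Each long wire gives B = μ₀I/(2πd). Distances are d₁ = 0.00816 m and d₂ = 0.01734 m.
B₁ = 3.75×10⁻⁴ T, B₂ = 1.37×10⁻⁵ T.
Between parallel currents the two contributions point in opposite directions, so they subtract. B = |B₁ − B₂| = |3.75×10⁻⁴ − 1.37×10⁻⁵| = 3.61×10⁻⁴ T.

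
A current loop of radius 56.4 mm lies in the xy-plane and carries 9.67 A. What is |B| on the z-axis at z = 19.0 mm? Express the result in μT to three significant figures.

On the axis of a circular loop, B = μ₀IR² / [2(R²+z²)^(3/2)].
R² + z² = (0.0564)² + (0.019)² = 0.003542 m², and (R²+z²)^(3/2) = 2.11×10⁻⁴ m³.
B = (4π×10⁻⁷ × 9.67 × 0.003181) / (2 × 2.11×10⁻⁴) = 9.17×10⁻⁵ T.

B ≈ 91.7 μT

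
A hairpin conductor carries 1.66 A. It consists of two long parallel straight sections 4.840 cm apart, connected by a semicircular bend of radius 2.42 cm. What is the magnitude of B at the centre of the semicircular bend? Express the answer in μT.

B ≈ 35.3 μT

The semicircular arc contributes B_arc = μ₀I·π/(4πR) = μ₀I/(4R) = 2.15×10⁻⁵ T.
Each semi-infinite lead is at perpendicular distance R = 0.0242 m from the centre, with the perpendicular foot at its near end, so it contributes μ₀I/(4πR); both point the same way, together 1.37×10⁻⁵ T.
Arc and leads all point the same direction: B = 2.15×10⁻⁵ + 1.37×10⁻⁵ = 3.53×10⁻⁵ T.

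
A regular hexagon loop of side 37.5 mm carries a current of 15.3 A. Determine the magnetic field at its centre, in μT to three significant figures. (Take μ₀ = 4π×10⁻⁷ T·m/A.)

B ≈ 283 μT

Each side is a finite straight segment at perpendicular distance d = a/(2 tan(π/6)) = 0.03248 m from the centre, with end-angles ±π/6.
One side contributes B₁ = (μ₀I/4πd)·2 sin(π/6) = 4.71×10⁻⁵ T.
All 6 sides add in the same direction: B = 6 × 4.71×10⁻⁵ = 2.83×10⁻⁴ T.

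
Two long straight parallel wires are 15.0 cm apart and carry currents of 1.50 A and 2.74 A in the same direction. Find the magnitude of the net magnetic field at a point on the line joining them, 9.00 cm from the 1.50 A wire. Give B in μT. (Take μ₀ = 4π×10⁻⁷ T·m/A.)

B ≈ 5.80 μT

Each long wire gives B = μ₀I/(2πd). Distances are d₁ = 0.09 m and d₂ = 0.06 m.
B₁ = 3.33×10⁻⁶ T, B₂ = 9.13×10⁻⁶ T.
Between parallel currents the two contributions point in opposite directions, so they subtract. B = |B₁ − B₂| = |3.33×10⁻⁶ − 9.13×10⁻⁶| = 5.80×10⁻⁶ T.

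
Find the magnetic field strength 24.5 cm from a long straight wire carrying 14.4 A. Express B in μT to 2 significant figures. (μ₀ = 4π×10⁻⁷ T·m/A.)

B ≈ 12 μT

For an infinitely long straight wire, B = μ₀I/(2πd).
B = (4π×10⁻⁷ × 14.4) / (2π × 0.245) = 1.18×10⁻⁵ T.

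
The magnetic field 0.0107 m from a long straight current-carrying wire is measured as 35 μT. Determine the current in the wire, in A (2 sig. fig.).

I ≈ 1.9 A

For a long straight wire B = μ₀I/(2πd), so I = 2πdB/μ₀.
I = 2π × 0.0107 × 3.50×10⁻⁵ / (4π×10⁻⁷) = 1.87 A.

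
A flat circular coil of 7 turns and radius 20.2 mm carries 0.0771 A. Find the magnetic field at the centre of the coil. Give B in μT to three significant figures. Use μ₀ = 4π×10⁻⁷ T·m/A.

For an N-turn flat coil, B = Nμ₀I/(2R) with R = 0.0202 m.
B = 7 × 2.40×10⁻⁶ T = 1.68×10⁻⁵ T.

B ≈ 16.8 μT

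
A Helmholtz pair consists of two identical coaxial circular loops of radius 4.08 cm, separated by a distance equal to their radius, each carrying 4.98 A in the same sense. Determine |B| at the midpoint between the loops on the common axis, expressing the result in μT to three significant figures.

Each loop contributes B = μ₀IR²/[2(R²+z²)^(3/2)] on the axis, with z measured from that loop.
Loop 1 (z = 0.0204 m): B₁ = 5.49×10⁻⁵ T. Loop 2 (z = 0.0204 m): B₂ = 5.49×10⁻⁵ T.
The fields add: B = B₁ + B₂ = 1.10×10⁻⁴ T.

B ≈ 110 μT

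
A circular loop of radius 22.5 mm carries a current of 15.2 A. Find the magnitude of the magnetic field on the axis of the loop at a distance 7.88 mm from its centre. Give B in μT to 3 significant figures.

On the axis of a circular loop, B = μ₀IR² / [2(R²+z²)^(3/2)].
R² + z² = (0.0225)² + (0.00788)² = 0.0005683 m², and (R²+z²)^(3/2) = 1.35×10⁻⁵ m³.
B = (4π×10⁻⁷ × 15.2 × 0.0005062) / (2 × 1.35×10⁻⁵) = 3.57×10⁻⁴ T.

B ≈ 357 μT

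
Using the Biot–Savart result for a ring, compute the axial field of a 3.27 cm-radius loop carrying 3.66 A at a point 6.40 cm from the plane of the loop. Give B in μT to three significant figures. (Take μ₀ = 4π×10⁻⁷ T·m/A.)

On the axis of a circular loop, B = μ₀IR² / [2(R²+z²)^(3/2)].
R² + z² = (0.0327)² + (0.064)² = 0.005165 m², and (R²+z²)^(3/2) = 3.71×10⁻⁴ m³.
B = (4π×10⁻⁷ × 3.66 × 0.001069) / (2 × 3.71×10⁻⁴) = 6.62×10⁻⁶ T.

B ≈ 6.62 μT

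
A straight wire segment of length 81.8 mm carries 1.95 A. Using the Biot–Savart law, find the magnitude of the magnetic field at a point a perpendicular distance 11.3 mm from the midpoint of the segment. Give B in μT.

For a finite straight segment, B = (μ₀I/4πd)(sinθ₁ + sinθ₂), where θ₁, θ₂ are the angles from the perpendicular to each end.
The perpendicular from the point meets the wire at its midpoint, so each end is L/2 = 0.0409 m away along the wire.
sinθ₁ = 0.0409/√(0.0409²+0.0113²) = 0.9639; sinθ₂ = 0.0409/√(0.0409²+0.0113²) = 0.9639.
B = (4π×10⁻⁷ × 1.95) / (4π × 0.0113) × (0.9639 + 0.9639) = 3.33×10⁻⁵ T.

B ≈ 33.3 μT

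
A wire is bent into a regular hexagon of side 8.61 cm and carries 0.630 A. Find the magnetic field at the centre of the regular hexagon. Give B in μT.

B ≈ 5.07 μT

Each side is a finite straight segment at perpendicular distance d = a/(2 tan(π/6)) = 0.07456 m from the centre, with end-angles ±π/6.
One side contributes B₁ = (μ₀I/4πd)·2 sin(π/6) = 8.45×10⁻⁷ T.
All 6 sides add in the same direction: B = 6 × 8.45×10⁻⁷ = 5.07×10⁻⁶ T.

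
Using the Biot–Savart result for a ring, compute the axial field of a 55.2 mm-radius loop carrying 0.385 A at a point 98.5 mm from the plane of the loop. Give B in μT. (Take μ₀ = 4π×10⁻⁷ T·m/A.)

B ≈ 0.512 μT

On the axis of a circular loop, B = μ₀IR² / [2(R²+z²)^(3/2)].
R² + z² = (0.0552)² + (0.0985)² = 0.01275 m², and (R²+z²)^(3/2) = 1.44×10⁻³ m³.
B = (4π×10⁻⁷ × 0.385 × 0.003047) / (2 × 1.44×10⁻³) = 5.12×10⁻⁷ T.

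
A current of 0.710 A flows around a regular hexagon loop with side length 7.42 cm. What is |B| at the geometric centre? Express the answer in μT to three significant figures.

B ≈ 6.63 μT

Each side is a finite straight segment at perpendicular distance d = a/(2 tan(π/6)) = 0.06426 m from the centre, with end-angles ±π/6.
One side contributes B₁ = (μ₀I/4πd)·2 sin(π/6) = 1.10×10⁻⁶ T.
All 6 sides add in the same direction: B = 6 × 1.10×10⁻⁶ = 6.63×10⁻⁶ T.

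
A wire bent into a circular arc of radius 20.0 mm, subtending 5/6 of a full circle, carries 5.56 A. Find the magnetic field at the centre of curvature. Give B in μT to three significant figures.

B ≈ 146 μT

The Biot–Savart field of a circular arc at its centre is B = μ₀Iφ/(4πR), with φ = 5.236 rad.
B = (4π×10⁻⁷ × 5.56 × 5.236) / (4π × 0.02) = 1.46×10⁻⁴ T.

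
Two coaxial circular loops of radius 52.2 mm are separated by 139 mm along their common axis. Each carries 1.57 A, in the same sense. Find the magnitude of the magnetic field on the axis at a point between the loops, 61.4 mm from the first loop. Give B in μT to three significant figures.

Each loop contributes B = μ₀IR²/[2(R²+z²)^(3/2)] on the axis, with z measured from that loop.
Loop 1 (z = 0.0614 m): B₁ = 5.14×10⁻⁶ T. Loop 2 (z = 0.0776 m): B₂ = 3.29×10⁻⁶ T.
The fields add: B = B₁ + B₂ = 8.42×10⁻⁶ T.

B ≈ 8.42 μT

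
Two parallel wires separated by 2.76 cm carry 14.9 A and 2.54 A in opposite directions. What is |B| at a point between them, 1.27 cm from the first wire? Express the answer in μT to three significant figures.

Each long wire gives B = μ₀I/(2πd). Distances are d₁ = 0.0127 m and d₂ = 0.0149 m.
B₁ = 2.35×10⁻⁴ T, B₂ = 3.41×10⁻⁵ T.
Between antiparallel currents both contributions point the same way, so they add. B = B₁ + B₂ = 2.35×10⁻⁴ + 3.41×10⁻⁵ = 2.69×10⁻⁴ T.

B ≈ 269 μT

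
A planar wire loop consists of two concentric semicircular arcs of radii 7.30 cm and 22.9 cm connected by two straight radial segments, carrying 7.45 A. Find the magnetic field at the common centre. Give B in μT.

The radial connectors point toward the centre, so dl × r̂ = 0 and they contribute nothing.
Each semicircle gives μ₀I/(4R): inner arc 3.21×10⁻⁵ T, outer arc 1.02×10⁻⁵ T.
The two arcs carry current in opposite angular senses, so their fields oppose: B = |3.21×10⁻⁵ − 1.02×10⁻⁵| = 2.18×10⁻⁵ T.

B ≈ 21.8 μT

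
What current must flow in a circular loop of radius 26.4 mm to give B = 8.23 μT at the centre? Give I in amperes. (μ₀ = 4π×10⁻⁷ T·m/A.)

I ≈ 0.346 A

At the centre of a circular loop B = μ₀I/(2R), so I = 2RB/μ₀.
With R = 0.0264 m, I = 2 × 0.0264 × 8.23×10⁻⁶ / (4π×10⁻⁷) = 0.346 A.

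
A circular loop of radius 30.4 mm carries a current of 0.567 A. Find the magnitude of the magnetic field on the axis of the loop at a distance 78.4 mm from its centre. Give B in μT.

B ≈ 0.554 μT

On the axis of a circular loop, B = μ₀IR² / [2(R²+z²)^(3/2)].
R² + z² = (0.0304)² + (0.0784)² = 0.007071 m², and (R²+z²)^(3/2) = 5.95×10⁻⁴ m³.
B = (4π×10⁻⁷ × 0.567 × 0.0009242) / (2 × 5.95×10⁻⁴) = 5.54×10⁻⁷ T.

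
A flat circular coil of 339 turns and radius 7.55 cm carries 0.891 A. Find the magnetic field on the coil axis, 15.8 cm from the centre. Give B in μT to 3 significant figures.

For an N-turn flat coil, B = Nμ₀IR²/[2(R²+z²)^(3/2)] with R = 0.0755 m, z = 0.158 m.
B = 339 × 5.94×10⁻⁷ T = 2.01×10⁻⁴ T.

B ≈ 201 μT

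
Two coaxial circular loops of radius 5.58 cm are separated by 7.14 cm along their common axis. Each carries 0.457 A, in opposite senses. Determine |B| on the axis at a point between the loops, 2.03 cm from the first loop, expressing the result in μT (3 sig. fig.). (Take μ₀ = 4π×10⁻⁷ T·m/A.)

B ≈ 2.21 μT

Each loop contributes B = μ₀IR²/[2(R²+z²)^(3/2)] on the axis, with z measured from that loop.
Loop 1 (z = 0.0203 m): B₁ = 4.27×10⁻⁶ T. Loop 2 (z = 0.0511 m): B₂ = 2.06×10⁻⁶ T.
The fields oppose: B = |B₁ − B₂| = 2.21×10⁻⁶ T.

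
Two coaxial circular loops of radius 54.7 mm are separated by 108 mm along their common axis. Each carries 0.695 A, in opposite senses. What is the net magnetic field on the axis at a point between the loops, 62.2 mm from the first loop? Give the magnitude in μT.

Each loop contributes B = μ₀IR²/[2(R²+z²)^(3/2)] on the axis, with z measured from that loop.
Loop 1 (z = 0.0622 m): B₁ = 2.30×10⁻⁶ T. Loop 2 (z = 0.0458 m): B₂ = 3.60×10⁻⁶ T.
The fields oppose: B = |B₁ − B₂| = 1.30×10⁻⁶ T.

B ≈ 1.30 μT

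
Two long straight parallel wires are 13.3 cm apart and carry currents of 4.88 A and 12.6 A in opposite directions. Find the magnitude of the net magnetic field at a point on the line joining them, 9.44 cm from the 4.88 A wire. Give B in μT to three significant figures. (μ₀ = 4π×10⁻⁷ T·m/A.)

B ≈ 75.6 μT

Each long wire gives B = μ₀I/(2πd). Distances are d₁ = 0.0944 m and d₂ = 0.0386 m.
B₁ = 1.03×10⁻⁵ T, B₂ = 6.53×10⁻⁵ T.
Between antiparallel currents both contributions point the same way, so they add. B = B₁ + B₂ = 1.03×10⁻⁵ + 6.53×10⁻⁵ = 7.56×10⁻⁵ T.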